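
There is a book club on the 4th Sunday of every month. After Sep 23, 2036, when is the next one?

Sep 28, 2036

Sep 2036 starts on a Monday; its first Sunday is the 7th, so the 4th Sunday is the 28th — Sep 28, 2036.
Sep 28, 2036 is after Sep 23, 2036, so that is the next one.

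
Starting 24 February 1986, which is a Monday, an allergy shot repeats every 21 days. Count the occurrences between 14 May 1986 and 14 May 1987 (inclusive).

Occurrences land 21·i days after 24 February 1986 for i = 0, 1, 2, …
14 May 1986 is 79 days after the start; 79 ÷ 21 = 3 remainder 16; since the remainder is 16, round up to i = 4. First occurrence in the window: #5 on 19 May 1986 (4×21 = 84 days in).
14 May 1987 is 444 days after the start; 444 ÷ 21 = 21 remainder 3. Last occurrence in the window: #22 on 11 May 1987.
Occurrences #5 through #22: 18 in total.

18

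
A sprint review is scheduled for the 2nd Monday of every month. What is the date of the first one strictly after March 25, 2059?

April 14, 2059

March 2059 starts on a Saturday; its first Monday is the 3rd, so the 2nd Monday is the 10th — March 10, 2059.
That is not after March 25, 2059, so look at April 2059.
April 2059 starts on a Tuesday; its first Monday is the 7th, so the 2nd Monday is the 14th — April 14, 2059.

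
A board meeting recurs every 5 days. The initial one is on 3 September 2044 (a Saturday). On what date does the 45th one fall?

The 45th occurrence is 44 intervals after the first: 44 × 5 = 220 days after 3 September 2044.
September has 30 days — 27 days to the end of September leaves 193.
October has 31 days (162 left).
November has 30 days (132 left).
December has 31 days (101 left).
January has 31 days (70 left).
February has 28 days (42 left).
March has 31 days (11 left).
11 days into April → 11 April 2045.

11 April 2045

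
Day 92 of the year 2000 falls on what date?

January has 31 days (92 − 31 = 61 remain).
February has 29 days (61 − 29 = 32 remain).
March has 31 days (32 − 31 = 1 remain).
1 into April → April 1.

2000-04-01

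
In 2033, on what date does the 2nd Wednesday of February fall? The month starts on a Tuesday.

February 2033 begins on a Tuesday, so the first Wednesday is February 2 (1 day later).
The 2nd Wednesday is 1 weeks later: 2 + 7 = 9.

February 9, 2033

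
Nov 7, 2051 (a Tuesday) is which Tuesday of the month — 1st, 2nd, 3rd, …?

1st

Day 7 falls in week ⌈7/7⌉ of the month.
Days 1–7 hold the 1st Tuesday, 8–14 the 2nd, 15–21 the 3rd, 22–28 the 4th, 29–31 the 5th.
7 is in the range for the 1st.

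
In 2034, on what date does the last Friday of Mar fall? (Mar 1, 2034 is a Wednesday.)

Mar 2034 begins on a Wednesday, so the first Friday is Mar 3 (2 days later).
Mar 2034 has 31 days. Adding weeks: 3, 10, 17, 24, 31 — the last one ≤ 31 is the 31st.

Mar 31, 2034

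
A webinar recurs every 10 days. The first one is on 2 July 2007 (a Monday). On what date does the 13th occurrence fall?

The 13th occurrence is 12 intervals after the first: 12 × 10 = 120 days after 2 July 2007.
July has 31 days — 29 days to the end of July leaves 91.
August has 31 days (60 left).
September has 30 days (30 left).
30 days into October → 30 October 2007.

30 October 2007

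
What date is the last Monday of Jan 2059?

The first Monday of Jan 2059 is Jan 6.
Jan 2059 has 31 days. Adding weeks: 6, 13, 20, 27 — the last one ≤ 31 is the 27th.

Jan 27, 2059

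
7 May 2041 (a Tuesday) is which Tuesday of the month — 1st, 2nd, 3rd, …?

Day 7 falls in week ⌈7/7⌉ of the month.
Days 1–7 hold the 1st Tuesday, 8–14 the 2nd, 15–21 the 3rd, 22–28 the 4th, 29–31 the 5th.
7 is in the range for the 1st.

1st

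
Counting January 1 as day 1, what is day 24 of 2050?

January 24, 2050

24 into January → January 24.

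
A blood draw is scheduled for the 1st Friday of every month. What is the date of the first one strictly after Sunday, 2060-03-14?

March 2060 starts on a Monday, so its 1st Friday is 2060-03-05 (4 days in).
That is not after 2060-03-14, so look at April 2060.
April 2060 starts on a Thursday, so its 1st Friday is 2060-04-02 (1 day in).

2060-04-02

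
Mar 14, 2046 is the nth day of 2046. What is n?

Days in months before Mar: 31 + 28 = 59.
Plus 14 days into Mar → day 73.

73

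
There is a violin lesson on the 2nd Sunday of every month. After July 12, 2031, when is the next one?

July 2031 starts on a Tuesday; its first Sunday is the 6th, so the 2nd Sunday is the 13th — July 13, 2031.
July 13, 2031 is after July 12, 2031, so that is the next one.

July 13, 2031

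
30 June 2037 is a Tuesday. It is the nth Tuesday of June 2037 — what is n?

Day 30 falls in week ⌈30/7⌉ of the month.
Days 1–7 hold the 1st Tuesday, 8–14 the 2nd, 15–21 the 3rd, 22–28 the 4th, 29–31 the 5th.
30 is in the range for the 5th.

5th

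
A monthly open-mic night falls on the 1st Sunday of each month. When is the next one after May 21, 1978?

May 1978 starts on a Monday, so its 1st Sunday is May 7, 1978 (6 days in).
That is not after May 21, 1978, so look at Jun 1978.
Jun 1978 starts on a Thursday, so its 1st Sunday is Jun 4, 1978 (3 days in).

Jun 4, 1978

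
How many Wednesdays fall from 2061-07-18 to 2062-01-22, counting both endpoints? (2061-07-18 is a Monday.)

2061-07-18 is a Monday; the first Wednesday on or after it is 2061-07-20 (2 days later).
From 2061-07-20 to 2062-01-22: 11 + 31 + 30 + 31 + 30 + 31 + 22 = 186 days (rest of July, August, September, October, November, December, January).
186 ÷ 7 = 26 full weeks with remainder 4, so 26 more Wednesdays after the first → 27.

27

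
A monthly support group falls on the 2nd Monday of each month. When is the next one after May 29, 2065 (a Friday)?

May 2065 starts on a Friday; its first Monday is the 4th, so the 2nd Monday is the 11th — May 11, 2065.
That is not after May 29, 2065, so look at June 2065.
June 2065 starts on a Monday; its first Monday is the 1st, so the 2nd Monday is the 8th — June 8, 2065.

June 8, 2065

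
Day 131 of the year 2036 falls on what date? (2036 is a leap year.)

January has 31 days (131 − 31 = 100 remain).
February has 29 days (100 − 29 = 71 remain).
March has 31 days (71 − 31 = 40 remain).
April has 30 days (40 − 30 = 10 remain).
10 into May → May 10.

May 10, 2036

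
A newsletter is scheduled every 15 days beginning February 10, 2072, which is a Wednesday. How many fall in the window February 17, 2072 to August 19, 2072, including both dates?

Occurrences land 15·i days after February 10, 2072 for i = 0, 1, 2, …
February 17, 2072 is 7 days after the start; 7 ÷ 15 = 0 remainder 7; since the remainder is 7, round up to i = 1. First occurrence in the window: #2 on February 25, 2072 (1×15 = 15 days in).
August 19, 2072 is 191 days after the start; 191 ÷ 15 = 12 remainder 11. Last occurrence in the window: #13 on August 8, 2072.
Occurrences #2 through #13: 12 in total.

12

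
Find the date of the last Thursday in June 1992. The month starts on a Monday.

June 1992 begins on a Monday, so the first Thursday is June 4 (3 days later).
June 1992 has 30 days. Adding weeks: 4, 11, 18, 25 — the last one ≤ 30 is the 25th.

June 25, 1992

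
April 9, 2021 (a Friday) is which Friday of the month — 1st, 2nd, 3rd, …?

Day 9 falls in week ⌈9/7⌉ of the month.
Days 1–7 hold the 1st Friday, 8–14 the 2nd, 15–21 the 3rd, 22–28 the 4th, 29–31 the 5th.
9 is in the range for the 2nd.

2nd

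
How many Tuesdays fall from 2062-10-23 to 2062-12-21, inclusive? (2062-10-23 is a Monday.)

2062-10-23 is a Monday; the first Tuesday on or after it is 2062-10-24 (1 day later).
From 2062-10-24 to 2062-12-21: 7 + 30 + 21 = 58 days (rest of October, November, December).
58 ÷ 7 = 8 full weeks with remainder 2, so 8 more Tuesdays after the first → 9.

9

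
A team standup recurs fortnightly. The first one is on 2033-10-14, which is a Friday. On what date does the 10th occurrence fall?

The 10th occurrence is 9 intervals after the first: 9 × 14 = 126 days after 2033-10-14.
October has 31 days — 17 days to the end of October leaves 109.
November has 30 days (79 left).
December has 31 days (48 left).
January has 31 days (17 left).
17 days into February → 2034-02-17.

2034-02-17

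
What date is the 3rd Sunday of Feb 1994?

Feb 20, 1994

The first Sunday of Feb 1994 is Feb 6.
The 3rd Sunday is 2 weeks later: 6 + 14 = 20.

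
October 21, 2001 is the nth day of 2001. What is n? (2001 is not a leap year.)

Days in months before October: 31 + 28 + 31 + 30 + 31 + 30 + 31 + 31 + 30 = 273.
Plus 21 days into October → day 294.

294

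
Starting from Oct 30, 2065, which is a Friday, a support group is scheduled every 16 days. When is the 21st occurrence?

The 21st occurrence is 20 intervals after the first: 20 × 16 = 320 days after Oct 30, 2065.
Oct has 31 days — 1 day to the end of Oct leaves 319.
Nov has 30 days (289 left).
Dec has 31 days (258 left).
Jan has 31 days (227 left).
Feb has 28 days (199 left).
Mar has 31 days (168 left).
Apr has 30 days (138 left).
May has 31 days (107 left).
Jun has 30 days (77 left).
Jul has 31 days (46 left).
Aug has 31 days (15 left).
15 days into Sep → Sep 15, 2066.

Sep 15, 2066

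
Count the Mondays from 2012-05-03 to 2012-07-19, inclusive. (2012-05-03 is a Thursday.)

2012-05-03 is a Thursday; the first Monday on or after it is 2012-05-07 (4 days later).
From 2012-05-07 to 2012-07-19: 24 + 30 + 19 = 73 days (rest of May, June, July).
73 ÷ 7 = 10 full weeks with remainder 3, so 10 more Mondays after the first → 11.

11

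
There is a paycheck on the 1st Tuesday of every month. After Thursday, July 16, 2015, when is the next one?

August 4, 2015

July 2015 starts on a Wednesday, so its 1st Tuesday is July 7, 2015 (6 days in).
That is not after July 16, 2015, so look at August 2015.
August 2015 starts on a Saturday, so its 1st Tuesday is August 4, 2015 (3 days in).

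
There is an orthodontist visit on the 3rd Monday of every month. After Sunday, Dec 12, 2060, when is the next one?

Dec 2060 starts on a Wednesday; its first Monday is the 6th, so the 3rd Monday is the 20th — Dec 20, 2060.
Dec 20, 2060 is after Dec 12, 2060, so that is the next one.

Dec 20, 2060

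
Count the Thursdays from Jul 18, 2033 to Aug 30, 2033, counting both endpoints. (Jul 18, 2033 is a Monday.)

Jul 18, 2033 is a Monday; the first Thursday on or after it is Jul 21, 2033 (3 days later).
From Jul 21, 2033 to Aug 30, 2033: 10 + 30 = 40 days (rest of Jul, Aug).
40 ÷ 7 = 5 full weeks with remainder 5, so 5 more Thursdays after the first → 6.

6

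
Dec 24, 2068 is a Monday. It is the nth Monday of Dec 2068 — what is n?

Day 24 falls in week ⌈24/7⌉ of the month.
Days 1–7 hold the 1st Monday, 8–14 the 2nd, 15–21 the 3rd, 22–28 the 4th, 29–31 the 5th.
24 is in the range for the 4th.

4th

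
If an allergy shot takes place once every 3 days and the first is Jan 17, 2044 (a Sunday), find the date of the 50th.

The 50th occurrence is 49 intervals after the first: 49 × 3 = 147 days after Jan 17, 2044.
Jan has 31 days — 14 days to the end of Jan leaves 133.
Feb has 29 days (104 left).
Mar has 31 days (73 left).
Apr has 30 days (43 left).
May has 31 days (12 left).
12 days into Jun → Jun 12, 2044.

Jun 12, 2044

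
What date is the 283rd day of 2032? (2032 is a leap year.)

Oct 9, 2032

Jan has 31 days (283 − 31 = 252 remain).
Feb has 29 days (252 − 29 = 223 remain).
Mar has 31 days (223 − 31 = 192 remain).
Apr has 30 days (192 − 30 = 162 remain).
May has 31 days (162 − 31 = 131 remain).
Jun has 30 days (131 − 30 = 101 remain).
Jul has 31 days (101 − 31 = 70 remain).
Aug has 31 days (70 − 31 = 39 remain).
Sep has 30 days (39 − 30 = 9 remain).
9 into Oct → Oct 9.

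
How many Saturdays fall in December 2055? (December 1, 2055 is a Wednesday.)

4

December 1, 2055 is a Wednesday; the first Saturday on or after it is December 4, 2055 (3 days later).
From December 4, 2055 to December 31, 2055 is 31 − 4 = 27 days.
27 ÷ 7 = 3 full weeks with remainder 6, so 3 more Saturdays after the first → 4.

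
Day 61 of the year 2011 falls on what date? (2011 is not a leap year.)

January has 31 days (61 − 31 = 30 remain).
February has 28 days (30 − 28 = 2 remain).
2 into March → March 2.

2011-03-02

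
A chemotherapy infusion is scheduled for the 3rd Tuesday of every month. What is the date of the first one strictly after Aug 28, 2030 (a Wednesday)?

Sep 17, 2030

Aug 2030 starts on a Thursday; its first Tuesday is the 6th, so the 3rd Tuesday is the 20th — Aug 20, 2030.
That is not after Aug 28, 2030, so look at Sep 2030.
Sep 2030 starts on a Sunday; its first Tuesday is the 3rd, so the 3rd Tuesday is the 17th — Sep 17, 2030.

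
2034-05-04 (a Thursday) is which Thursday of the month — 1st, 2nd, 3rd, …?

Day 4 falls in week ⌈4/7⌉ of the month.
Days 1–7 hold the 1st Thursday, 8–14 the 2nd, 15–21 the 3rd, 22–28 the 4th, 29–31 the 5th.
4 is in the range for the 1st.

1st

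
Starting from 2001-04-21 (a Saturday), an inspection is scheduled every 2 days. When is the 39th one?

The 39th occurrence is 38 intervals after the first: 38 × 2 = 76 days after 2001-04-21.
April has 30 days — 9 days to the end of April leaves 67.
May has 31 days (36 left).
June has 30 days (6 left).
6 days into July → 2001-07-06.

2001-07-06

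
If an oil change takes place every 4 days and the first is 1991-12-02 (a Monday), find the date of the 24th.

The 24th occurrence is 23 intervals after the first: 23 × 4 = 92 days after 1991-12-02.
December has 31 days — 29 days to the end of December leaves 63.
January has 31 days (32 left).
February has 29 days (3 left).
3 days into March → 1992-03-03.

1992-03-03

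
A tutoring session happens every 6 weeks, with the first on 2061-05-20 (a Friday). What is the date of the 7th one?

The 7th occurrence is 6 intervals after the first: 6 × 42 = 252 days after 2061-05-20.
May has 31 days — 11 days to the end of May leaves 241.
June has 30 days (211 left).
July has 31 days (180 left).
August has 31 days (149 left).
September has 30 days (119 left).
October has 31 days (88 left).
November has 30 days (58 left).
December has 31 days (27 left).
27 days into January → 2062-01-27.

2062-01-27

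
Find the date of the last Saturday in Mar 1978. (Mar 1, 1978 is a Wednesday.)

Mar 1978 begins on a Wednesday, so the first Saturday is Mar 4 (3 days later).
Mar 1978 has 31 days. Adding weeks: 4, 11, 18, 25 — the last one ≤ 31 is the 25th.

Mar 25, 1978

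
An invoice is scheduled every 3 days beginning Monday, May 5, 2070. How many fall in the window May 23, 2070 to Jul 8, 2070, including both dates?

16

Occurrences land 3·i days after May 5, 2070 for i = 0, 1, 2, …
May 23, 2070 is 18 days after the start; 18 ÷ 3 = 6 remainder 0. First occurrence in the window: #7 on May 23, 2070 (6×3 = 18 days in).
Jul 8, 2070 is 64 days after the start; 64 ÷ 3 = 21 remainder 1. Last occurrence in the window: #22 on Jul 7, 2070.
Occurrences #7 through #22: 16 in total.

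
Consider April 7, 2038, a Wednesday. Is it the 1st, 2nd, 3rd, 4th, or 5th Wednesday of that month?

1st

Day 7 falls in week ⌈7/7⌉ of the month.
Days 1–7 hold the 1st Wednesday, 8–14 the 2nd, 15–21 the 3rd, 22–28 the 4th, 29–31 the 5th.
7 is in the range for the 1st.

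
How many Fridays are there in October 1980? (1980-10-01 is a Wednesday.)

1980-10-01 is a Wednesday; the first Friday on or after it is 1980-10-03 (2 days later).
From 1980-10-03 to 1980-10-31 is 31 − 3 = 28 days.
28 ÷ 7 = 4 full weeks with remainder 0, so 4 more Fridays after the first → 5.

5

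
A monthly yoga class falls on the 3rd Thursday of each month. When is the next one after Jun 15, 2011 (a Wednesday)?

Jun 16, 2011

Jun 2011 starts on a Wednesday; its first Thursday is the 2nd, so the 3rd Thursday is the 16th — Jun 16, 2011.
Jun 16, 2011 is after Jun 15, 2011, so that is the next one.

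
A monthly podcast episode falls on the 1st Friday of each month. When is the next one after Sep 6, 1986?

Oct 3, 1986

Sep 1986 starts on a Monday, so its 1st Friday is Sep 5, 1986 (4 days in).
That is not after Sep 6, 1986, so look at Oct 1986.
Oct 1986 starts on a Wednesday, so its 1st Friday is Oct 3, 1986 (2 days in).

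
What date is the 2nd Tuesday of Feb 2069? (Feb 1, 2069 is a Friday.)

Feb 2069 begins on a Friday, so the first Tuesday is Feb 5 (4 days later).
The 2nd Tuesday is 1 weeks later: 5 + 7 = 12.

Feb 12, 2069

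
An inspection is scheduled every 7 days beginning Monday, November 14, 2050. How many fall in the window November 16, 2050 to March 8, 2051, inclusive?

Occurrences land 7·i days after November 14, 2050 for i = 0, 1, 2, …
November 16, 2050 is 2 days after the start; 2 ÷ 7 = 0 remainder 2; since the remainder is 2, round up to i = 1. First occurrence in the window: #2 on November 21, 2050 (1×7 = 7 days in).
March 8, 2051 is 114 days after the start; 114 ÷ 7 = 16 remainder 2. Last occurrence in the window: #17 on March 6, 2051.
Occurrences #2 through #17: 16 in total.

16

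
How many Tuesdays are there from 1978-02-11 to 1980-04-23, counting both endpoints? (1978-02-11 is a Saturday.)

1978-02-11 is a Saturday; the first Tuesday on or after it is 1978-02-14 (3 days later).
From 1978-02-14 to 1980-04-23: 320 + 365 + 114 = 799 days (rest of 1978, 1979, to 1980-04-23 in 1980).
799 ÷ 7 = 114 full weeks with remainder 1, so 114 more Tuesdays after the first → 115.

115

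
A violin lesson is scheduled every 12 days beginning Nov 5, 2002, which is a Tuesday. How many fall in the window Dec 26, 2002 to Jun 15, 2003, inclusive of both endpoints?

Occurrences land 12·i days after Nov 5, 2002 for i = 0, 1, 2, …
Dec 26, 2002 is 51 days after the start; 51 ÷ 12 = 4 remainder 3; since the remainder is 3, round up to i = 5. First occurrence in the window: #6 on Jan 4, 2003 (5×12 = 60 days in).
Jun 15, 2003 is 222 days after the start; 222 ÷ 12 = 18 remainder 6. Last occurrence in the window: #19 on Jun 9, 2003.
Occurrences #6 through #19: 14 in total.

14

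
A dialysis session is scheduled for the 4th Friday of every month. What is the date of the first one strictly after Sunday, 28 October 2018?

23 November 2018

October 2018 starts on a Monday; its first Friday is the 5th, so the 4th Friday is the 26th — 26 October 2018.
That is not after 28 October 2018, so look at November 2018.
November 2018 starts on a Thursday; its first Friday is the 2nd, so the 4th Friday is the 23rd — 23 November 2018.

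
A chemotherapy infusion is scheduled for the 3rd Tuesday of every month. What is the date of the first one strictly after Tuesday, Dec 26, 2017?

Jan 16, 2018

Dec 2017 starts on a Friday; its first Tuesday is the 5th, so the 3rd Tuesday is the 19th — Dec 19, 2017.
That is not after Dec 26, 2017, so look at Jan 2018.
Jan 2018 starts on a Monday; its first Tuesday is the 2nd, so the 3rd Tuesday is the 16th — Jan 16, 2018.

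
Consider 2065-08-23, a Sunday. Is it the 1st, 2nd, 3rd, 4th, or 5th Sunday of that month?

4th

Day 23 falls in week ⌈23/7⌉ of the month.
Days 1–7 hold the 1st Sunday, 8–14 the 2nd, 15–21 the 3rd, 22–28 the 4th, 29–31 the 5th.
23 is in the range for the 4th.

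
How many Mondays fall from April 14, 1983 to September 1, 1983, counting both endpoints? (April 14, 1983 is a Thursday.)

April 14, 1983 is a Thursday; the first Monday on or after it is April 18, 1983 (4 days later).
From April 18, 1983 to September 1, 1983: 12 + 31 + 30 + 31 + 31 + 1 = 136 days (rest of April, May, June, July, August, September).
136 ÷ 7 = 19 full weeks with remainder 3, so 19 more Mondays after the first → 20.

20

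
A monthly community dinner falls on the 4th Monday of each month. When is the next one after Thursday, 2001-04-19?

April 2001 starts on a Sunday; its first Monday is the 2nd, so the 4th Monday is the 23rd — 2001-04-23.
2001-04-23 is after 2001-04-19, so that is the next one.

2001-04-23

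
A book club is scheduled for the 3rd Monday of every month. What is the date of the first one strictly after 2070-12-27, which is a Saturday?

2071-01-19

December 2070 starts on a Monday; its first Monday is the 1st, so the 3rd Monday is the 15th — 2070-12-15.
That is not after 2070-12-27, so look at January 2071.
January 2071 starts on a Thursday; its first Monday is the 5th, so the 3rd Monday is the 19th — 2071-01-19.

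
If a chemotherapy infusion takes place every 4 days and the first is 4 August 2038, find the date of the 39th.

The 39th occurrence is 38 intervals after the first: 38 × 4 = 152 days after 4 August 2038.
August has 31 days — 27 days to the end of August leaves 125.
September has 30 days (95 left).
October has 31 days (64 left).
November has 30 days (34 left).
December has 31 days (3 left).
3 days into January → 3 January 2039.

3 January 2039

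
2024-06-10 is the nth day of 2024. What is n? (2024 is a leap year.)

Days in months before June: 31 + 29 + 31 + 30 + 31 = 152.
Plus 10 days into June → day 162.

162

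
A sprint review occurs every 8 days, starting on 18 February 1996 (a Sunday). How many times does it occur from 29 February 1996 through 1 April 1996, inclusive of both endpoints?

4

Occurrences land 8·i days after 18 February 1996 for i = 0, 1, 2, …
29 February 1996 is 11 days after the start; 11 ÷ 8 = 1 remainder 3; since the remainder is 3, round up to i = 2. First occurrence in the window: #3 on 5 March 1996 (2×8 = 16 days in).
1 April 1996 is 43 days after the start; 43 ÷ 8 = 5 remainder 3. Last occurrence in the window: #6 on 29 March 1996.
Occurrences #3 through #6: 4 in total.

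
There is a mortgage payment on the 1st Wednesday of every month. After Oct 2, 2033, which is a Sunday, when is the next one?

Oct 5, 2033

Oct 2033 starts on a Saturday, so its 1st Wednesday is Oct 5, 2033 (4 days in).
Oct 5, 2033 is after Oct 2, 2033, so that is the next one.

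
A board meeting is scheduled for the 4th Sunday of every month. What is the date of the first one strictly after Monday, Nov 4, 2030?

Nov 24, 2030

Nov 2030 starts on a Friday; its first Sunday is the 3rd, so the 4th Sunday is the 24th — Nov 24, 2030.
Nov 24, 2030 is after Nov 4, 2030, so that is the next one.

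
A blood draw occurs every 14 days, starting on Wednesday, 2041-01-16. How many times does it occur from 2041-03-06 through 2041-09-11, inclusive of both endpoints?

14

Occurrences land 14·i days after 2041-01-16 for i = 0, 1, 2, …
2041-03-06 is 49 days after the start; 49 ÷ 14 = 3 remainder 7; since the remainder is 7, round up to i = 4. First occurrence in the window: #5 on 2041-03-13 (4×14 = 56 days in).
2041-09-11 is 238 days after the start; 238 ÷ 14 = 17 remainder 0. Last occurrence in the window: #18 on 2041-09-11.
Occurrences #5 through #18: 14 in total.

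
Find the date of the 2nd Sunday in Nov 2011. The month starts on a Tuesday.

Nov 2011 begins on a Tuesday, so the first Sunday is Nov 6 (5 days later).
The 2nd Sunday is 1 weeks later: 6 + 7 = 13.

Nov 13, 2011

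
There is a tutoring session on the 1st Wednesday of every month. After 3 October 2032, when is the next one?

October 2032 starts on a Friday, so its 1st Wednesday is 6 October 2032 (5 days in).
6 October 2032 is after 3 October 2032, so that is the next one.

6 October 2032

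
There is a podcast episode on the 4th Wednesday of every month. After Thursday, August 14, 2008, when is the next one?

August 27, 2008

August 2008 starts on a Friday; its first Wednesday is the 6th, so the 4th Wednesday is the 27th — August 27, 2008.
August 27, 2008 is after August 14, 2008, so that is the next one.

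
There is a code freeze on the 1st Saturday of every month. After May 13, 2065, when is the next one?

Jun 6, 2065

May 2065 starts on a Friday, so its 1st Saturday is May 2, 2065 (1 day in).
That is not after May 13, 2065, so look at Jun 2065.
Jun 2065 starts on a Monday, so its 1st Saturday is Jun 6, 2065 (5 days in).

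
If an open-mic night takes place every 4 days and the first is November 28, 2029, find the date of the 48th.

June 4, 2030

The 48th occurrence is 47 intervals after the first: 47 × 4 = 188 days after November 28, 2029.
November has 30 days — 2 days to the end of November leaves 186.
December has 31 days (155 left).
January has 31 days (124 left).
February has 28 days (96 left).
March has 31 days (65 left).
April has 30 days (35 left).
May has 31 days (4 left).
4 days into June → June 4, 2030.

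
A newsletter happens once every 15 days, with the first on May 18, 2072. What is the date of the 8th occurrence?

Aug 31, 2072

The 8th occurrence is 7 intervals after the first: 7 × 15 = 105 days after May 18, 2072.
May has 31 days — 13 days to the end of May leaves 92.
Jun has 30 days (62 left).
Jul has 31 days (31 left).
31 days into Aug → Aug 31, 2072.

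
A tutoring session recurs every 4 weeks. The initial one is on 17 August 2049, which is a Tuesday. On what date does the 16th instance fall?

The 16th occurrence is 15 intervals after the first: 15 × 28 = 420 days after 17 August 2049.
August has 31 days — 14 days to the end of August leaves 406.
From end of August to end of 2049 is 122 days (284 left).
January has 31 days (253 left).
February has 28 days (225 left).
March has 31 days (194 left).
April has 30 days (164 left).
May has 31 days (133 left).
June has 30 days (103 left).
July has 31 days (72 left).
August has 31 days (41 left).
September has 30 days (11 left).
11 days into October → 11 October 2050.

11 October 2050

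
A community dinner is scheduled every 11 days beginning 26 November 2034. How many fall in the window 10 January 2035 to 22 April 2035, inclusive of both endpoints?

Occurrences land 11·i days after 26 November 2034 for i = 0, 1, 2, …
10 January 2035 is 45 days after the start; 45 ÷ 11 = 4 remainder 1; since the remainder is 1, round up to i = 5. First occurrence in the window: #6 on 20 January 2035 (5×11 = 55 days in).
22 April 2035 is 147 days after the start; 147 ÷ 11 = 13 remainder 4. Last occurrence in the window: #14 on 18 April 2035.
Occurrences #6 through #14: 9 in total.

9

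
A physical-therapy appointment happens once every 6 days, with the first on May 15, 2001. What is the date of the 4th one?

Jun 2, 2001

The 4th occurrence is 3 intervals after the first: 3 × 6 = 18 days after May 15, 2001.
May has 31 days — 16 days to the end of May leaves 2.
2 days into Jun → Jun 2, 2001.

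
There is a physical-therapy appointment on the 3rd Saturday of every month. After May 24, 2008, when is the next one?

May 2008 starts on a Thursday; its first Saturday is the 3rd, so the 3rd Saturday is the 17th — May 17, 2008.
That is not after May 24, 2008, so look at Jun 2008.
Jun 2008 starts on a Sunday; its first Saturday is the 7th, so the 3rd Saturday is the 21st — Jun 21, 2008.

Jun 21, 2008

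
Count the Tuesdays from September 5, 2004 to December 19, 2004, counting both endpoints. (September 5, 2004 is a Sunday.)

September 5, 2004 is a Sunday; the first Tuesday on or after it is September 7, 2004 (2 days later).
From September 7, 2004 to December 19, 2004: 23 + 31 + 30 + 19 = 103 days (rest of September, October, November, December).
103 ÷ 7 = 14 full weeks with remainder 5, so 14 more Tuesdays after the first → 15.

15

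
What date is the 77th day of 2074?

January has 31 days (77 − 31 = 46 remain).
February has 28 days (46 − 28 = 18 remain).
18 into March → March 18.

18 March 2074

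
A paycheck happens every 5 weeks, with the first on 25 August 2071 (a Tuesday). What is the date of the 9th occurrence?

31 May 2072

The 9th occurrence is 8 intervals after the first: 8 × 35 = 280 days after 25 August 2071.
August has 31 days — 6 days to the end of August leaves 274.
September has 30 days (244 left).
October has 31 days (213 left).
November has 30 days (183 left).
December has 31 days (152 left).
January has 31 days (121 left).
February has 29 days (92 left).
March has 31 days (61 left).
April has 30 days (31 left).
31 days into May → 31 May 2072.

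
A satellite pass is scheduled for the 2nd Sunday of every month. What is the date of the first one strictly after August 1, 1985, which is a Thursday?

August 11, 1985

August 1985 starts on a Thursday; its first Sunday is the 4th, so the 2nd Sunday is the 11th — August 11, 1985.
August 11, 1985 is after August 1, 1985, so that is the next one.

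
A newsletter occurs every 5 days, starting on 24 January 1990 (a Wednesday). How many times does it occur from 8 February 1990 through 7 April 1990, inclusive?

12

Occurrences land 5·i days after 24 January 1990 for i = 0, 1, 2, …
8 February 1990 is 15 days after the start; 15 ÷ 5 = 3 remainder 0. First occurrence in the window: #4 on 8 February 1990 (3×5 = 15 days in).
7 April 1990 is 73 days after the start; 73 ÷ 5 = 14 remainder 3. Last occurrence in the window: #15 on 4 April 1990.
Occurrences #4 through #15: 12 in total.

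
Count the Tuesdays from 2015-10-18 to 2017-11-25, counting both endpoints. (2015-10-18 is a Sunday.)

2015-10-18 is a Sunday; the first Tuesday on or after it is 2015-10-20 (2 days later).
From 2015-10-20 to 2017-11-25: 72 + 366 + 329 = 767 days (rest of 2015, 2016, to 2017-11-25 in 2017).
767 ÷ 7 = 109 full weeks with remainder 4, so 109 more Tuesdays after the first → 110.

110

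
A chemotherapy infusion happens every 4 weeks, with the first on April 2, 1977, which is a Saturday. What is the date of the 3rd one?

May 28, 1977

The 3rd occurrence is 2 intervals after the first: 2 × 28 = 56 days after April 2, 1977.
April has 30 days — 28 days to the end of April leaves 28.
28 days into May → May 28, 1977.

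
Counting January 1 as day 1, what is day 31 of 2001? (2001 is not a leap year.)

January 31, 2001

31 into January → January 31.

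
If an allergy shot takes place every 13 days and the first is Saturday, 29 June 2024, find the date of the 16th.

10 January 2025

The 16th occurrence is 15 intervals after the first: 15 × 13 = 195 days after 29 June 2024.
June has 30 days — 1 day to the end of June leaves 194.
July has 31 days (163 left).
August has 31 days (132 left).
September has 30 days (102 left).
October has 31 days (71 left).
November has 30 days (41 left).
December has 31 days (10 left).
10 days into January → 10 January 2025.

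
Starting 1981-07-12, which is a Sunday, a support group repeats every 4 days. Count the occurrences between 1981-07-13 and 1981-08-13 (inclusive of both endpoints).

Occurrences land 4·i days after 1981-07-12 for i = 0, 1, 2, …
1981-07-13 is 1 day after the start; 1 ÷ 4 = 0 remainder 1; since the remainder is 1, round up to i = 1. First occurrence in the window: #2 on 1981-07-16 (1×4 = 4 days in).
1981-08-13 is 32 days after the start; 32 ÷ 4 = 8 remainder 0. Last occurrence in the window: #9 on 1981-08-13.
Occurrences #2 through #9: 8 in total.

8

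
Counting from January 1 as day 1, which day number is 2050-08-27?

239

Days in months before August: 31 + 28 + 31 + 30 + 31 + 30 + 31 = 212.
Plus 27 days into August → day 239.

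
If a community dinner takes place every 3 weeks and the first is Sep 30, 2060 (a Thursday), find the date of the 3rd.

Nov 11, 2060

The 3rd occurrence is 2 intervals after the first: 2 × 21 = 42 days after Sep 30, 2060.
Sep has 30 days — 0 days to the end of Sep leaves 42.
Oct has 31 days (11 left).
11 days into Nov → Nov 11, 2060.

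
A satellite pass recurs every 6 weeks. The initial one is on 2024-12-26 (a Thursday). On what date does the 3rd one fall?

2025-03-20

The 3rd occurrence is 2 intervals after the first: 2 × 42 = 84 days after 2024-12-26.
December has 31 days — 5 days to the end of December leaves 79.
January has 31 days (48 left).
February has 28 days (20 left).
20 days into March → 2025-03-20.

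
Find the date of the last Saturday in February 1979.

February 24, 1979

The first Saturday of February 1979 is February 3.
February 1979 has 28 days. Adding weeks: 3, 10, 17, 24 — the last one ≤ 28 is the 24th.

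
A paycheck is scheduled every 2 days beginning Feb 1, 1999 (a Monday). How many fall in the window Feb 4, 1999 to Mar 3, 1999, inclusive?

14

Occurrences land 2·i days after Feb 1, 1999 for i = 0, 1, 2, …
Feb 4, 1999 is 3 days after the start; 3 ÷ 2 = 1 remainder 1; since the remainder is 1, round up to i = 2. First occurrence in the window: #3 on Feb 5, 1999 (2×2 = 4 days in).
Mar 3, 1999 is 30 days after the start; 30 ÷ 2 = 15 remainder 0. Last occurrence in the window: #16 on Mar 3, 1999.
Occurrences #3 through #16: 14 in total.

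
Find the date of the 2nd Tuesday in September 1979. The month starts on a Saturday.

1979-09-11

September 1979 begins on a Saturday, so the first Tuesday is September 4 (3 days later).
The 2nd Tuesday is 1 weeks later: 4 + 7 = 11.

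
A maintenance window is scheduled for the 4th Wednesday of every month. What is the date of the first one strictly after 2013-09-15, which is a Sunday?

2013-09-25

September 2013 starts on a Sunday; its first Wednesday is the 4th, so the 4th Wednesday is the 25th — 2013-09-25.
2013-09-25 is after 2013-09-15, so that is the next one.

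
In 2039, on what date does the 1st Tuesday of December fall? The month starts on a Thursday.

December 2039 begins on a Thursday, so the first Tuesday is December 6 (5 days later).

2039-12-06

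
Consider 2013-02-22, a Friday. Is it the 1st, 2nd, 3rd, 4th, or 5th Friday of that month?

Day 22 falls in week ⌈22/7⌉ of the month.
Days 1–7 hold the 1st Friday, 8–14 the 2nd, 15–21 the 3rd, 22–28 the 4th, 29–31 the 5th.
22 is in the range for the 4th.

4th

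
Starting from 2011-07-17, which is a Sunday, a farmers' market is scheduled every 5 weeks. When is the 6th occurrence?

The 6th occurrence is 5 intervals after the first: 5 × 35 = 175 days after 2011-07-17.
July has 31 days — 14 days to the end of July leaves 161.
August has 31 days (130 left).
September has 30 days (100 left).
October has 31 days (69 left).
November has 30 days (39 left).
December has 31 days (8 left).
8 days into January → 2012-01-08.

2012-01-08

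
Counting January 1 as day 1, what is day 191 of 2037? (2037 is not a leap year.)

January has 31 days (191 − 31 = 160 remain).
February has 28 days (160 − 28 = 132 remain).
March has 31 days (132 − 31 = 101 remain).
April has 30 days (101 − 30 = 71 remain).
May has 31 days (71 − 31 = 40 remain).
June has 30 days (40 − 30 = 10 remain).
10 into July → July 10.

July 10, 2037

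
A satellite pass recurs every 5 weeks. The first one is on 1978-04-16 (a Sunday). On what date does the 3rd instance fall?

1978-06-25

The 3rd occurrence is 2 intervals after the first: 2 × 35 = 70 days after 1978-04-16.
April has 30 days — 14 days to the end of April leaves 56.
May has 31 days (25 left).
25 days into June → 1978-06-25.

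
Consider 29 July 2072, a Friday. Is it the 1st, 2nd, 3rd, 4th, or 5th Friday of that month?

5th

Day 29 falls in week ⌈29/7⌉ of the month.
Days 1–7 hold the 1st Friday, 8–14 the 2nd, 15–21 the 3rd, 22–28 the 4th, 29–31 the 5th.
29 is in the range for the 5th.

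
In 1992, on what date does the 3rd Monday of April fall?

April 1992 begins on a Wednesday, so the first Monday is April 6 (5 days later).
The 3rd Monday is 2 weeks later: 6 + 14 = 20.

April 20, 1992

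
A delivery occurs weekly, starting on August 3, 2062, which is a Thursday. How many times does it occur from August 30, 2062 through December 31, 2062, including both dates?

Occurrences land 7·i days after August 3, 2062 for i = 0, 1, 2, …
August 30, 2062 is 27 days after the start; 27 ÷ 7 = 3 remainder 6; since the remainder is 6, round up to i = 4. First occurrence in the window: #5 on August 31, 2062 (4×7 = 28 days in).
December 31, 2062 is 150 days after the start; 150 ÷ 7 = 21 remainder 3. Last occurrence in the window: #22 on December 28, 2062.
Occurrences #5 through #22: 18 in total.

18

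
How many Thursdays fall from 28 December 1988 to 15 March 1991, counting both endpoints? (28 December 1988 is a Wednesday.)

116

28 December 1988 is a Wednesday; the first Thursday on or after it is 29 December 1988 (1 day later).
From 29 December 1988 to 15 March 1991: 2 + 365 + 365 + 74 = 806 days (rest of 1988, 1989, 1990, to 15 March 1991 in 1991).
806 ÷ 7 = 115 full weeks with remainder 1, so 115 more Thursdays after the first → 116.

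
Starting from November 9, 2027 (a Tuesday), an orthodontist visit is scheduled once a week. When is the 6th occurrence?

December 14, 2027

The 6th occurrence is 5 intervals after the first: 5 × 7 = 35 days after November 9, 2027.
November has 30 days — 21 days to the end of November leaves 14.
14 days into December → December 14, 2027.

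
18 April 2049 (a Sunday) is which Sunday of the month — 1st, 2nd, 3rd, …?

Day 18 falls in week ⌈18/7⌉ of the month.
Days 1–7 hold the 1st Sunday, 8–14 the 2nd, 15–21 the 3rd, 22–28 the 4th, 29–31 the 5th.
18 is in the range for the 3rd.

3rd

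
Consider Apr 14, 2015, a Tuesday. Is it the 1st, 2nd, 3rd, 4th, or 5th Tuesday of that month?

Day 14 falls in week ⌈14/7⌉ of the month.
Days 1–7 hold the 1st Tuesday, 8–14 the 2nd, 15–21 the 3rd, 22–28 the 4th, 29–31 the 5th.
14 is in the range for the 2nd.

2nd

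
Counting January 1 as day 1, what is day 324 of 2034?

20 November 2034

January has 31 days (324 − 31 = 293 remain).
February has 28 days (293 − 28 = 265 remain).
March has 31 days (265 − 31 = 234 remain).
April has 30 days (234 − 30 = 204 remain).
May has 31 days (204 − 31 = 173 remain).
June has 30 days (173 − 30 = 143 remain).
July has 31 days (143 − 31 = 112 remain).
August has 31 days (112 − 31 = 81 remain).
September has 30 days (81 − 30 = 51 remain).
October has 31 days (51 − 31 = 20 remain).
20 into November → November 20.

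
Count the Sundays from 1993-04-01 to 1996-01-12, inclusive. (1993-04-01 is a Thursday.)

1993-04-01 is a Thursday; the first Sunday on or after it is 1993-04-04 (3 days later).
From 1993-04-04 to 1996-01-12: 271 + 365 + 365 + 12 = 1013 days (rest of 1993, 1994, 1995, to 1996-01-12 in 1996).
1013 ÷ 7 = 144 full weeks with remainder 5, so 144 more Sundays after the first → 145.

145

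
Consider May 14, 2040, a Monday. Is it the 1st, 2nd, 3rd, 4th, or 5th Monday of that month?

Day 14 falls in week ⌈14/7⌉ of the month.
Days 1–7 hold the 1st Monday, 8–14 the 2nd, 15–21 the 3rd, 22–28 the 4th, 29–31 the 5th.
14 is in the range for the 2nd.

2nd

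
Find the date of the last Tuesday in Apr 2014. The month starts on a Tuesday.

Apr 29, 2014

Apr 2014 begins on a Tuesday, so the first Tuesday is Apr 1.
Apr 2014 has 30 days. Adding weeks: 1, 8, 15, 22, 29 — the last one ≤ 30 is the 29th.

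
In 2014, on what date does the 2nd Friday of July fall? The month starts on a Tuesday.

July 2014 begins on a Tuesday, so the first Friday is July 4 (3 days later).
The 2nd Friday is 1 weeks later: 4 + 7 = 11.

July 11, 2014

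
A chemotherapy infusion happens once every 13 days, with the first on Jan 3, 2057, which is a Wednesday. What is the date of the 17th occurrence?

The 17th occurrence is 16 intervals after the first: 16 × 13 = 208 days after Jan 3, 2057.
Jan has 31 days — 28 days to the end of Jan leaves 180.
Feb has 28 days (152 left).
Mar has 31 days (121 left).
Apr has 30 days (91 left).
May has 31 days (60 left).
Jun has 30 days (30 left).
30 days into Jul → Jul 30, 2057.

Jul 30, 2057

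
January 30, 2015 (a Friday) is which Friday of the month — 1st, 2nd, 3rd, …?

5th

Day 30 falls in week ⌈30/7⌉ of the month.
Days 1–7 hold the 1st Friday, 8–14 the 2nd, 15–21 the 3rd, 22–28 the 4th, 29–31 the 5th.
30 is in the range for the 5th.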